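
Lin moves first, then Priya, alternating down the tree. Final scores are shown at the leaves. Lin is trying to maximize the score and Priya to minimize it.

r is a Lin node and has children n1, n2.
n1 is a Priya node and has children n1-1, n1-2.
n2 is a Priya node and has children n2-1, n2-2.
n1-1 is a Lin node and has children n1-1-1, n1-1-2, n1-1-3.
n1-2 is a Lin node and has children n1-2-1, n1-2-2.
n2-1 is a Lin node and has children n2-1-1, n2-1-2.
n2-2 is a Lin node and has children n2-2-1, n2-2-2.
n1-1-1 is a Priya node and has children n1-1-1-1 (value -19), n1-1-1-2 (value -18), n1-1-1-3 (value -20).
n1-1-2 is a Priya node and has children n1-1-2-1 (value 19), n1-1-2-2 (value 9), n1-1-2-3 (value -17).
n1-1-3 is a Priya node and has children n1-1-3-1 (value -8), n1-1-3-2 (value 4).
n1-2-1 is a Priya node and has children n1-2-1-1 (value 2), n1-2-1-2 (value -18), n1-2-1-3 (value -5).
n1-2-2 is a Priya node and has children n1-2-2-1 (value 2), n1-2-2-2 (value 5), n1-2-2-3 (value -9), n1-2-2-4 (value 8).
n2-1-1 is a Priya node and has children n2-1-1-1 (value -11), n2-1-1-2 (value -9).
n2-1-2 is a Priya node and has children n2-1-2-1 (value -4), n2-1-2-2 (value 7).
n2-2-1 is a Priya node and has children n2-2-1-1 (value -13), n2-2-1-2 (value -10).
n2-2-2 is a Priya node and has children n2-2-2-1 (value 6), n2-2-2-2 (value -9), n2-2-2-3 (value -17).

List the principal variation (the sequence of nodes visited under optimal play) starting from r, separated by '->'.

n1-1-1 (Priya): min(-19, -18, -20) = -20
n1-1-2 (Priya): min(19, 9, -17) = -17
n1-1-3 (Priya): min(-8, 4) = -8
n1-1 (Lin): max(-20, -17, -8) = -8
n1-2-1 (Priya): min(2, -18, -5) = -18
n1-2-2 (Priya): min(2, 5, -9, 8) = -9
n1-2 (Lin): max(-18, -9) = -9
n1 (Priya): min(-8, -9) = -9
n2-1-1 (Priya): min(-11, -9) = -11
n2-1-2 (Priya): min(-4, 7) = -4
n2-1 (Lin): max(-11, -4) = -4
n2-2-1 (Priya): min(-13, -10) = -13
n2-2-2 (Priya): min(6, -9, -17) = -17
n2-2 (Lin): max(-13, -17) = -13
n2 (Priya): min(-4, -13) = -13
r (Lin): max(-9, -13) = -9
At r, Lin picks n1 (highest: -9).
At n1, Priya picks n1-2 (lowest: -9).
At n1-2, Lin picks n1-2-2 (highest: -9).
At n1-2-2, Priya picks n1-2-2-3 (lowest: -9).
Terminal value -9.

r -> n1 -> n1-2 -> n1-2-2 -> n1-2-2-3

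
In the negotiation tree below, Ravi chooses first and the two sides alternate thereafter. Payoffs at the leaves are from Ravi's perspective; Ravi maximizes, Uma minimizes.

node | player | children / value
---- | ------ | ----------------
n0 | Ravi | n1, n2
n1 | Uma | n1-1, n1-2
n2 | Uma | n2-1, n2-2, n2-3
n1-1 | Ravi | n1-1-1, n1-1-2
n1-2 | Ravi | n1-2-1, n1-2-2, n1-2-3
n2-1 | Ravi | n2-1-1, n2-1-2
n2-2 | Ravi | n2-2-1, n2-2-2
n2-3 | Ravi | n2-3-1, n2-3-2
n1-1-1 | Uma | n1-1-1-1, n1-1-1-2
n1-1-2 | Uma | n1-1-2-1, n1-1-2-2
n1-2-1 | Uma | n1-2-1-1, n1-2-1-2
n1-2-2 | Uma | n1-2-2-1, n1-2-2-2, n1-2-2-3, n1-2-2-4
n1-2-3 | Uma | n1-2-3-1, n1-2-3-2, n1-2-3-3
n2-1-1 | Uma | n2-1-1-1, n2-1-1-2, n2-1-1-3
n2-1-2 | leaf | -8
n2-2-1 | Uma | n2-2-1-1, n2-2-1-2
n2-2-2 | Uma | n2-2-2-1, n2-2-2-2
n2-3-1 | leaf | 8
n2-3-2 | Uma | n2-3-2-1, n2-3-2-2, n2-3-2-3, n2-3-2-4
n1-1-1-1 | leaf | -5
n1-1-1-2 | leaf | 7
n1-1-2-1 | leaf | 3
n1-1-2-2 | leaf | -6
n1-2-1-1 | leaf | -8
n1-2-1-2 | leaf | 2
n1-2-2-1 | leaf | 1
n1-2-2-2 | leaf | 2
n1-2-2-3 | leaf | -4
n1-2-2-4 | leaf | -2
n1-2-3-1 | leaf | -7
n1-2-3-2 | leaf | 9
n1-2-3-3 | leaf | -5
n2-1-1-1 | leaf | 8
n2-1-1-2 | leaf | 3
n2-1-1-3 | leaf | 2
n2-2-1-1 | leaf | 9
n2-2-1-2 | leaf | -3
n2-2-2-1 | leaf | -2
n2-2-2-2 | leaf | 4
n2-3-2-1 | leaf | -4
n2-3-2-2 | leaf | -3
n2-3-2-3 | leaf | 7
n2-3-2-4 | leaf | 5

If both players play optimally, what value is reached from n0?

n1-1-1 (Uma): min(-5, 7) = -5
n1-1-2 (Uma): min(3, -6) = -6
n1-1 (Ravi): max(-5, -6) = -5
n1-2-1 (Uma): min(-8, 2) = -8
n1-2-2 (Uma): min(1, 2, -4, -2) = -4
n1-2-3 (Uma): min(-7, 9, -5) = -7
n1-2 (Ravi): max(-8, -4, -7) = -4
n1 (Uma): min(-5, -4) = -5
n2-1-1 (Uma): min(8, 3, 2) = 2
n2-1 (Ravi): max(2, -8) = 2
n2-2-1 (Uma): min(9, -3) = -3
n2-2-2 (Uma): min(-2, 4) = -2
n2-2 (Ravi): max(-3, -2) = -2
n2-3-2 (Uma): min(-4, -3, 7, 5) = -4
n2-3 (Ravi): max(8, -4) = 8
n2 (Uma): min(2, -2, 8) = -2
n0 (Ravi): max(-5, -2) = -2

-2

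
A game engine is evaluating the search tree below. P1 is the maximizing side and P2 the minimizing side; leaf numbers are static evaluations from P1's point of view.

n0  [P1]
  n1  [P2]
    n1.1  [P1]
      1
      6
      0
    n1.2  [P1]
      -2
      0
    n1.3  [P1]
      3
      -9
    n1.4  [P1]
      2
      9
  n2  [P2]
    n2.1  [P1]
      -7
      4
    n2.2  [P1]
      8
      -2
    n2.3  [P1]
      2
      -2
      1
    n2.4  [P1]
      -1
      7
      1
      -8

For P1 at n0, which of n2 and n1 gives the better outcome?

n2.1 (P1): max(-7, 4) = 4
n2.2 (P1): max(8, -2) = 8
n2.3 (P1): max(2, -2, 1) = 2
n2.4 (P1): max(-1, 7, 1, -8) = 7
n2 (P2): min(4, 8, 2, 7) = 2
n1.1 (P1): max(1, 6, 0) = 6
n1.2 (P1): max(-2, 0) = 0
n1.3 (P1): max(3, -9) = 3
n1.4 (P1): max(2, 9) = 9
n1 (P2): min(6, 0, 3, 9) = 0
P1 prefers the higher value; n2=2, n1=0. n2 is better since 2 > 0.

n2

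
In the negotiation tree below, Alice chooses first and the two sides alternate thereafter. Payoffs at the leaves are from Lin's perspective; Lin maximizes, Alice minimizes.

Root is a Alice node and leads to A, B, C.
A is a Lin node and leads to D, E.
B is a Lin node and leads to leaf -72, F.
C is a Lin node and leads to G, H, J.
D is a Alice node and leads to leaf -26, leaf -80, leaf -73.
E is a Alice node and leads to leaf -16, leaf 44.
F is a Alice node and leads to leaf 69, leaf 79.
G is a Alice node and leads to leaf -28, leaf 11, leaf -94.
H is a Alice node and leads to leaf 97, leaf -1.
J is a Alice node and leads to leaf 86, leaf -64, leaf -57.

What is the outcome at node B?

69

F (Alice): min(69, 79) = 69
B (Lin): max(-72, 69) = 69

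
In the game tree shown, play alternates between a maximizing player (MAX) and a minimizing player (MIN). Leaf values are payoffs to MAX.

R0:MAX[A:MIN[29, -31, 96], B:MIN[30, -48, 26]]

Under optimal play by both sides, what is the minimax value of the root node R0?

A (MIN): min(29, -31, 96) = -31
B (MIN): min(30, -48, 26) = -48
R0 (MAX): max(-31, -48) = -31

-31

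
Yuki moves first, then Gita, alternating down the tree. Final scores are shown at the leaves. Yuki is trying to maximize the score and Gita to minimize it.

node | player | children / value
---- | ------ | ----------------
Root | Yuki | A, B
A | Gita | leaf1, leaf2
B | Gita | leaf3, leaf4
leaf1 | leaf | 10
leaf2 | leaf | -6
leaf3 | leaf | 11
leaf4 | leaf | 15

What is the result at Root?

A (Gita): min(10, -6) = -6
B (Gita): min(11, 15) = 11
Root (Yuki): max(-6, 11) = 11

11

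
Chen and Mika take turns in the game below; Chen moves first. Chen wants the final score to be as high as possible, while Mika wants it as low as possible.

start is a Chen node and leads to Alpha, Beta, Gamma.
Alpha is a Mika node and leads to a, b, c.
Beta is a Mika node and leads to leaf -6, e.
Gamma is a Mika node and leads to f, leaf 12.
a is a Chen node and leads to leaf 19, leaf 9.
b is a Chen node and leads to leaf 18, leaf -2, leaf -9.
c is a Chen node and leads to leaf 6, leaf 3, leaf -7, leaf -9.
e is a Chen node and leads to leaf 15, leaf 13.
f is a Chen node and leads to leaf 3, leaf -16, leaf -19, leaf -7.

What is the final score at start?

6

a (Chen): max(19, 9) = 19
b (Chen): max(18, -2, -9) = 18
c (Chen): max(6, 3, -7, -9) = 6
Alpha (Mika): min(19, 18, 6) = 6
e (Chen): max(15, 13) = 15
Beta (Mika): min(-6, 15) = -6
f (Chen): max(3, -16, -19, -7) = 3
Gamma (Mika): min(3, 12) = 3
start (Chen): max(6, -6, 3) = 6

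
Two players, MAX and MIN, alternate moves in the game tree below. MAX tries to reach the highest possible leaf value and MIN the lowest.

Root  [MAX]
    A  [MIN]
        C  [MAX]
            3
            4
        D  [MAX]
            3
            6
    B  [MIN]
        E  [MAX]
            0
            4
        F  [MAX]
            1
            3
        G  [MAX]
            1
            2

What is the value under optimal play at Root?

C (MAX): max(3, 4) = 4
D (MAX): max(3, 6) = 6
A (MIN): min(4, 6) = 4
E (MAX): max(0, 4) = 4
F (MAX): max(1, 3) = 3
G (MAX): max(1, 2) = 2
B (MIN): min(4, 3, 2) = 2
Root (MAX): max(4, 2) = 4

4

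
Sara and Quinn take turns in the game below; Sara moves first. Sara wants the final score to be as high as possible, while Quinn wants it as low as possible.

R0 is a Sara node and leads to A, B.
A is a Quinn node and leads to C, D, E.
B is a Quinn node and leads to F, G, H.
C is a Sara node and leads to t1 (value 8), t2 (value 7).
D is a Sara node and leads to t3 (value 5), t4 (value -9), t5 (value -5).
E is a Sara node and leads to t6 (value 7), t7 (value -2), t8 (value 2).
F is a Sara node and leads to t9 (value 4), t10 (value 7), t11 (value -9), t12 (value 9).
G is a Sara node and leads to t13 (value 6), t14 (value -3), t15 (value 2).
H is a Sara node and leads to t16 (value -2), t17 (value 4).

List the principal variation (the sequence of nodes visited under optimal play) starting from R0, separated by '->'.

R0 -> A -> D -> t3

C (Sara): max(8, 7) = 8
D (Sara): max(5, -9, -5) = 5
E (Sara): max(7, -2, 2) = 7
A (Quinn): min(8, 5, 7) = 5
F (Sara): max(4, 7, -9, 9) = 9
G (Sara): max(6, -3, 2) = 6
H (Sara): max(-2, 4) = 4
B (Quinn): min(9, 6, 4) = 4
R0 (Sara): max(5, 4) = 5
At R0, Sara picks A (highest: 5).
At A, Quinn picks D (lowest: 5).
At D, Sara picks t3 (highest: 5).
Terminal value 5.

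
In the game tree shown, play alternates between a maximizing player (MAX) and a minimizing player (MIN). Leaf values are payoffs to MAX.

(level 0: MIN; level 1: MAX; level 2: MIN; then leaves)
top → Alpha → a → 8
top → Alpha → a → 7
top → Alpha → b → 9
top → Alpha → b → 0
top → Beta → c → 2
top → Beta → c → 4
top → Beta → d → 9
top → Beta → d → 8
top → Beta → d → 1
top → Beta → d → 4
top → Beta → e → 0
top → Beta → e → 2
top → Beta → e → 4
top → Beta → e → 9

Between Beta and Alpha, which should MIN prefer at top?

c (MIN): min(2, 4) = 2
d (MIN): min(9, 8, 1, 4) = 1
e (MIN): min(0, 2, 4, 9) = 0
Beta (MAX): max(2, 1, 0) = 2
a (MIN): min(8, 7) = 7
b (MIN): min(9, 0) = 0
Alpha (MAX): max(7, 0) = 7
MIN prefers the lower value; Beta=2, Alpha=7. Beta is better since 2 < 7.

Beta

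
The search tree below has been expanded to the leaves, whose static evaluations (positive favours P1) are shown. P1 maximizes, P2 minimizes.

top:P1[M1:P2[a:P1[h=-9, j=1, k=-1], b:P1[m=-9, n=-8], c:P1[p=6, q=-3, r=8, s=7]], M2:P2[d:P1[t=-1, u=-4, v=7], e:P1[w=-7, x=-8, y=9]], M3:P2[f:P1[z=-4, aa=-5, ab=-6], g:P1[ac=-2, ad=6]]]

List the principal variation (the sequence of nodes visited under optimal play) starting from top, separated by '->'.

top -> M2 -> d -> v

a (P1): max(-9, 1, -1) = 1
b (P1): max(-9, -8) = -8
c (P1): max(6, -3, 8, 7) = 8
M1 (P2): min(1, -8, 8) = -8
d (P1): max(-1, -4, 7) = 7
e (P1): max(-7, -8, 9) = 9
M2 (P2): min(7, 9) = 7
f (P1): max(-4, -5, -6) = -4
g (P1): max(-2, 6) = 6
M3 (P2): min(-4, 6) = -4
top (P1): max(-8, 7, -4) = 7
At top, P1 picks M2 (highest: 7).
At M2, P2 picks d (lowest: 7).
At d, P1 picks v (highest: 7).
Terminal value 7.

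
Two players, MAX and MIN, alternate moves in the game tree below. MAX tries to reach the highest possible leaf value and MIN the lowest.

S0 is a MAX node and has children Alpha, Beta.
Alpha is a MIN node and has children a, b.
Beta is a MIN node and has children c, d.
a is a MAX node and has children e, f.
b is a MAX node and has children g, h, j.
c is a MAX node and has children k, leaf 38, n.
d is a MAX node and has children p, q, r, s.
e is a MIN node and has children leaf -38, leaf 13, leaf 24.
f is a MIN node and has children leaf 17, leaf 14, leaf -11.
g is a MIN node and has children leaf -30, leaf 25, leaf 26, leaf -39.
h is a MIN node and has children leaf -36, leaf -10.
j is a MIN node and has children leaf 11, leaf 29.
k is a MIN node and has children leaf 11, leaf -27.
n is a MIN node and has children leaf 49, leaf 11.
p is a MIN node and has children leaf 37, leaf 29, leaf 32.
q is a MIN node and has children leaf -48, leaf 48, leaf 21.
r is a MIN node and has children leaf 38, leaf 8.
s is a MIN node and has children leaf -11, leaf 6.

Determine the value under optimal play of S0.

e (MIN): min(-38, 13, 24) = -38
f (MIN): min(17, 14, -11) = -11
a (MAX): max(-38, -11) = -11
g (MIN): min(-30, 25, 26, -39) = -39
h (MIN): min(-36, -10) = -36
j (MIN): min(11, 29) = 11
b (MAX): max(-39, -36, 11) = 11
Alpha (MIN): min(-11, 11) = -11
k (MIN): min(11, -27) = -27
n (MIN): min(49, 11) = 11
c (MAX): max(-27, 38, 11) = 38
p (MIN): min(37, 29, 32) = 29
q (MIN): min(-48, 48, 21) = -48
r (MIN): min(38, 8) = 8
s (MIN): min(-11, 6) = -11
d (MAX): max(29, -48, 8, -11) = 29
Beta (MIN): min(38, 29) = 29
S0 (MAX): max(-11, 29) = 29

29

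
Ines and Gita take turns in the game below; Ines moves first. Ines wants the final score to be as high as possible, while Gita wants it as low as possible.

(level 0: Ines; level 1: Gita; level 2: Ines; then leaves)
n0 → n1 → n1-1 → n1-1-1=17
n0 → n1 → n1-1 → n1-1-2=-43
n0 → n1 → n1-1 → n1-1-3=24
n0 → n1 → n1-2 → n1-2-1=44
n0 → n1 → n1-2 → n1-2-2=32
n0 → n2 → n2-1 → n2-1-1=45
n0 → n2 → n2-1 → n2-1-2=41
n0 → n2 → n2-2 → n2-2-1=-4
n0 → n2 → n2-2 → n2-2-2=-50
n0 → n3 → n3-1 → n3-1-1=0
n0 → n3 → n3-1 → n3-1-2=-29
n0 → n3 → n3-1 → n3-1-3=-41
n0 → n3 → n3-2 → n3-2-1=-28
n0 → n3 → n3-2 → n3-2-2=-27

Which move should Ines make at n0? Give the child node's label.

n1-1 (Ines): max(17, -43, 24) = 24
n1-2 (Ines): max(44, 32) = 44
n1 (Gita): min(24, 44) = 24
n2-1 (Ines): max(45, 41) = 45
n2-2 (Ines): max(-4, -50) = -4
n2 (Gita): min(45, -4) = -4
n3-1 (Ines): max(0, -29, -41) = 0
n3-2 (Ines): max(-28, -27) = -27
n3 (Gita): min(0, -27) = -27
n0 (Ines): max(24, -4, -27) = 24
Ines at n0 wants the highest of {n1=24, n2=-4, n3=-27}, so chooses n1.

n1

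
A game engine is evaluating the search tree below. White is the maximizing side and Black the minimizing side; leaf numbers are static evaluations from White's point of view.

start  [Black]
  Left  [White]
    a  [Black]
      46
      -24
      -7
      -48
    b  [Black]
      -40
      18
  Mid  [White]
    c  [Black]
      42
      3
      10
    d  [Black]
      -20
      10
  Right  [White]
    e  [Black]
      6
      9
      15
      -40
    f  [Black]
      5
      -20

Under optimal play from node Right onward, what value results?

-20

e (Black): min(6, 9, 15, -40) = -40
f (Black): min(5, -20) = -20
Right (White): max(-40, -20) = -20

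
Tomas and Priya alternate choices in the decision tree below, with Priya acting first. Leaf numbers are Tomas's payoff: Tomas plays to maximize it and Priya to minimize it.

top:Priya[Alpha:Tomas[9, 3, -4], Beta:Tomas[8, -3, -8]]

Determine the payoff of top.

8

Alpha (Tomas): max(9, 3, -4) = 9
Beta (Tomas): max(8, -3, -8) = 8
top (Priya): min(9, 8) = 8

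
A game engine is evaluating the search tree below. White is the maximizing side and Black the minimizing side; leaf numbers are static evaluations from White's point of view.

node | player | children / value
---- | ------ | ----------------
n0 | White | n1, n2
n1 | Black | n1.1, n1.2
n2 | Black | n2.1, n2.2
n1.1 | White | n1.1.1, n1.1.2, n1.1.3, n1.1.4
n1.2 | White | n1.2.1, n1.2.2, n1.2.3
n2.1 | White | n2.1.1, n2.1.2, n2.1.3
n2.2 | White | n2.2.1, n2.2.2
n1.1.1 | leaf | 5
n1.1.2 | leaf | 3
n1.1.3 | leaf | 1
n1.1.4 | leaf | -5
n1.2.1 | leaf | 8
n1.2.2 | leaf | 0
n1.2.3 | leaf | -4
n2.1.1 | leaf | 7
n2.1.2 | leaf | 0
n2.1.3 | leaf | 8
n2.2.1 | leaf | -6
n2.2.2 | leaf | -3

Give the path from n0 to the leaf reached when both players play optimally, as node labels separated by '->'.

n0 -> n1 -> n1.1 -> n1.1.1

n1.1 (White): max(5, 3, 1, -5) = 5
n1.2 (White): max(8, 0, -4) = 8
n1 (Black): min(5, 8) = 5
n2.1 (White): max(7, 0, 8) = 8
n2.2 (White): max(-6, -3) = -3
n2 (Black): min(8, -3) = -3
n0 (White): max(5, -3) = 5
At n0, White picks n1 (highest: 5).
At n1, Black picks n1.1 (lowest: 5).
At n1.1, White picks n1.1.1 (highest: 5).
Terminal value 5.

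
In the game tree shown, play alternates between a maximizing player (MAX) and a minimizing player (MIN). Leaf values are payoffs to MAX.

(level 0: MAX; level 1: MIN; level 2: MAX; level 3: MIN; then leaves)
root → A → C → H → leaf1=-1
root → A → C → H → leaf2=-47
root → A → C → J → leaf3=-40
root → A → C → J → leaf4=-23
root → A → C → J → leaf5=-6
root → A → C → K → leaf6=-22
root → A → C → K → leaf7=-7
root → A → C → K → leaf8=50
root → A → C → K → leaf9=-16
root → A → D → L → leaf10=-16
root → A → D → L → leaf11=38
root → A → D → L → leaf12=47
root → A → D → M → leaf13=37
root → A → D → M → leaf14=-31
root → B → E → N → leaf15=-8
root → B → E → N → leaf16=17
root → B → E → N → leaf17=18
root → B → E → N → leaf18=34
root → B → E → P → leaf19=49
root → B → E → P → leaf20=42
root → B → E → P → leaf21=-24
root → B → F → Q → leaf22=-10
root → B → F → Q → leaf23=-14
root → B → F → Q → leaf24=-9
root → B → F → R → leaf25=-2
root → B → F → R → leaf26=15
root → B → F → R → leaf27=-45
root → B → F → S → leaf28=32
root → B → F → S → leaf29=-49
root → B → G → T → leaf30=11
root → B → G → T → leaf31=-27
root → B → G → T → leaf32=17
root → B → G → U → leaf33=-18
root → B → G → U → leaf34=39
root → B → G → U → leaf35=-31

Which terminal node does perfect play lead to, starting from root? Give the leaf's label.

leaf6

H (MIN): min(-1, -47) = -47
J (MIN): min(-40, -23, -6) = -40
K (MIN): min(-22, -7, 50, -16) = -22
C (MAX): max(-47, -40, -22) = -22
L (MIN): min(-16, 38, 47) = -16
M (MIN): min(37, -31) = -31
D (MAX): max(-16, -31) = -16
A (MIN): min(-22, -16) = -22
N (MIN): min(-8, 17, 18, 34) = -8
P (MIN): min(49, 42, -24) = -24
E (MAX): max(-8, -24) = -8
Q (MIN): min(-10, -14, -9) = -14
R (MIN): min(-2, 15, -45) = -45
S (MIN): min(32, -49) = -49
F (MAX): max(-14, -45, -49) = -14
T (MIN): min(11, -27, 17) = -27
U (MIN): min(-18, 39, -31) = -31
G (MAX): max(-27, -31) = -27
B (MIN): min(-8, -14, -27) = -27
root (MAX): max(-22, -27) = -22
At root, MAX picks A (highest: -22).
At A, MIN picks C (lowest: -22).
At C, MAX picks K (highest: -22).
At K, MIN picks leaf6 (lowest: -22).
Terminal value -22.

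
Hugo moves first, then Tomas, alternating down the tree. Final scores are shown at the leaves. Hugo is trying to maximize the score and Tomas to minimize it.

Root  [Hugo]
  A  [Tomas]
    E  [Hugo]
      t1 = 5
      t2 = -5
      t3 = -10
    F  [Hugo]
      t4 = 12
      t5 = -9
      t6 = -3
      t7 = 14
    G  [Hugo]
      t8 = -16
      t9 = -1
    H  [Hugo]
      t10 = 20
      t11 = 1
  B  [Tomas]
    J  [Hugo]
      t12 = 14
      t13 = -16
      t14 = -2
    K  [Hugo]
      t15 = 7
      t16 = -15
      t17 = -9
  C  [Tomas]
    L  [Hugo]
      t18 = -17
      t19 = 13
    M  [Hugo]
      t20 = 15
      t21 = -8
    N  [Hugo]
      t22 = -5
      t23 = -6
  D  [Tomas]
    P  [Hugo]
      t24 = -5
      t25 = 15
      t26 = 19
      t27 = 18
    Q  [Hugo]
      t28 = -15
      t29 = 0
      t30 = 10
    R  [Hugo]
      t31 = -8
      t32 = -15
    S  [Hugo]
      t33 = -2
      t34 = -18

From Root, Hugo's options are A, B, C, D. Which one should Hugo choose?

B

E (Hugo): max(5, -5, -10) = 5
F (Hugo): max(12, -9, -3, 14) = 14
G (Hugo): max(-16, -1) = -1
H (Hugo): max(20, 1) = 20
A (Tomas): min(5, 14, -1, 20) = -1
J (Hugo): max(14, -16, -2) = 14
K (Hugo): max(7, -15, -9) = 7
B (Tomas): min(14, 7) = 7
L (Hugo): max(-17, 13) = 13
M (Hugo): max(15, -8) = 15
N (Hugo): max(-5, -6) = -5
C (Tomas): min(13, 15, -5) = -5
P (Hugo): max(-5, 15, 19, 18) = 19
Q (Hugo): max(-15, 0, 10) = 10
R (Hugo): max(-8, -15) = -8
S (Hugo): max(-2, -18) = -2
D (Tomas): min(19, 10, -8, -2) = -8
Root (Hugo): max(-1, 7, -5, -8) = 7
Hugo at Root wants the highest of {A=-1, B=7, C=-5, D=-8}, so chooses B.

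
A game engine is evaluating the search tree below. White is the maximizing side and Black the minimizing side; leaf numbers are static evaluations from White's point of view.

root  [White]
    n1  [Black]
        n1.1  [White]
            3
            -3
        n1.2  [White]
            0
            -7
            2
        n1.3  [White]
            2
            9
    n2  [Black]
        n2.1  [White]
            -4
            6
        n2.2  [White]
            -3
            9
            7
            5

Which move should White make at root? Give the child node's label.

n2

n1.1 (White): max(3, -3) = 3
n1.2 (White): max(0, -7, 2) = 2
n1.3 (White): max(2, 9) = 9
n1 (Black): min(3, 2, 9) = 2
n2.1 (White): max(-4, 6) = 6
n2.2 (White): max(-3, 9, 7, 5) = 9
n2 (Black): min(6, 9) = 6
root (White): max(2, 6) = 6
White at root wants the highest of {n1=2, n2=6}, so chooses n2.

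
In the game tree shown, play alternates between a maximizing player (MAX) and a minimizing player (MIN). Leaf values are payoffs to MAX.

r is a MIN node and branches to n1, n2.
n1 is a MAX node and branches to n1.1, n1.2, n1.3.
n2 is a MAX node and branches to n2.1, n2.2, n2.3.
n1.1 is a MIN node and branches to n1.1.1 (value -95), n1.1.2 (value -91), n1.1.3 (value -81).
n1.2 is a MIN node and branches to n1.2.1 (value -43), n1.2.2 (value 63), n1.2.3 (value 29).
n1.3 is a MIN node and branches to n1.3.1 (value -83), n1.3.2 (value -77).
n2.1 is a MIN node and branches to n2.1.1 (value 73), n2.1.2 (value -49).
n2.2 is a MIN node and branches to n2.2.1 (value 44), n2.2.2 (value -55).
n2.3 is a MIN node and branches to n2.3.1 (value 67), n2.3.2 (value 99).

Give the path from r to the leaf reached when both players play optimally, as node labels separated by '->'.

n1.1 (MIN): min(-95, -91, -81) = -95
n1.2 (MIN): min(-43, 63, 29) = -43
n1.3 (MIN): min(-83, -77) = -83
n1 (MAX): max(-95, -43, -83) = -43
n2.1 (MIN): min(73, -49) = -49
n2.2 (MIN): min(44, -55) = -55
n2.3 (MIN): min(67, 99) = 67
n2 (MAX): max(-49, -55, 67) = 67
r (MIN): min(-43, 67) = -43
At r, MIN picks n1 (lowest: -43).
At n1, MAX picks n1.2 (highest: -43).
At n1.2, MIN picks n1.2.1 (lowest: -43).
Terminal value -43.

r -> n1 -> n1.2 -> n1.2.1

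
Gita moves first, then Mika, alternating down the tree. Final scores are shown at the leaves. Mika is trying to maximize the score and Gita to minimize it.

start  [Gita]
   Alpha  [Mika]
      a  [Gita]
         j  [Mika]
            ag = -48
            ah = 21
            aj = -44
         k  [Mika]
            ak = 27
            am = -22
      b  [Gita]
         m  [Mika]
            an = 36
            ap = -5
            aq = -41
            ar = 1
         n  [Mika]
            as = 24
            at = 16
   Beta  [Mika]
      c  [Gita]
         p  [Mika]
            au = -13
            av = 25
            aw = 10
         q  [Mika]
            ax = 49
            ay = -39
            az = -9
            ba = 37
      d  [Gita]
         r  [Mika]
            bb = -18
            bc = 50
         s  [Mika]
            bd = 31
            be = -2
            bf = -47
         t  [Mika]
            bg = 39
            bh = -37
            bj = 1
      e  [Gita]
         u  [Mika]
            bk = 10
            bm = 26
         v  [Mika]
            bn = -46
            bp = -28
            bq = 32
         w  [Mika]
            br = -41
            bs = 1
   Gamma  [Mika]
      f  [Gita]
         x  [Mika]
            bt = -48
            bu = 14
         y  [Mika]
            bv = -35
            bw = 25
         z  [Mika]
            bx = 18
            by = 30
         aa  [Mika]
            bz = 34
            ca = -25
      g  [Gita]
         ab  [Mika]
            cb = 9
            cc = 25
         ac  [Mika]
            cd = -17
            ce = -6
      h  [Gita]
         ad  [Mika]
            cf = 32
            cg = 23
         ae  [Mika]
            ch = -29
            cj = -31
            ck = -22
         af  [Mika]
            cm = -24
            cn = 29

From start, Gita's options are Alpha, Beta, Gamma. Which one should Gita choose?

Gamma

j (Mika): max(-48, 21, -44) = 21
k (Mika): max(27, -22) = 27
a (Gita): min(21, 27) = 21
m (Mika): max(36, -5, -41, 1) = 36
n (Mika): max(24, 16) = 24
b (Gita): min(36, 24) = 24
Alpha (Mika): max(21, 24) = 24
p (Mika): max(-13, 25, 10) = 25
q (Mika): max(49, -39, -9, 37) = 49
c (Gita): min(25, 49) = 25
r (Mika): max(-18, 50) = 50
s (Mika): max(31, -2, -47) = 31
t (Mika): max(39, -37, 1) = 39
d (Gita): min(50, 31, 39) = 31
u (Mika): max(10, 26) = 26
v (Mika): max(-46, -28, 32) = 32
w (Mika): max(-41, 1) = 1
e (Gita): min(26, 32, 1) = 1
Beta (Mika): max(25, 31, 1) = 31
x (Mika): max(-48, 14) = 14
y (Mika): max(-35, 25) = 25
z (Mika): max(18, 30) = 30
aa (Mika): max(34, -25) = 34
f (Gita): min(14, 25, 30, 34) = 14
ab (Mika): max(9, 25) = 25
ac (Mika): max(-17, -6) = -6
g (Gita): min(25, -6) = -6
ad (Mika): max(32, 23) = 32
ae (Mika): max(-29, -31, -22) = -22
af (Mika): max(-24, 29) = 29
h (Gita): min(32, -22, 29) = -22
Gamma (Mika): max(14, -6, -22) = 14
start (Gita): min(24, 31, 14) = 14
Gita at start wants the lowest of {Alpha=24, Beta=31, Gamma=14}, so chooses Gamma.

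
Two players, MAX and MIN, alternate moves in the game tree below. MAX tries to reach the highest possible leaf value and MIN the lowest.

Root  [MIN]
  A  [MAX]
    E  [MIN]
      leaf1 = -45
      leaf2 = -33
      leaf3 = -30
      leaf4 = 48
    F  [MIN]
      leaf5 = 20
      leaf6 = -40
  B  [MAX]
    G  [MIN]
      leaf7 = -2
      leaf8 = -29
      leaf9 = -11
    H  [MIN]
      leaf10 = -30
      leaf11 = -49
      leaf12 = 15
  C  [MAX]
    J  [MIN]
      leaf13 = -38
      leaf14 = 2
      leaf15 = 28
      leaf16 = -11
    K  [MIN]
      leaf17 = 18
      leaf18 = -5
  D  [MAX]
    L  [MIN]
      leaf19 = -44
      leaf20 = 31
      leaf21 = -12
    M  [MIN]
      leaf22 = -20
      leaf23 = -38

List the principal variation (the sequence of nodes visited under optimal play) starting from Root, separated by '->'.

Root -> A -> F -> leaf6

E (MIN): min(-45, -33, -30, 48) = -45
F (MIN): min(20, -40) = -40
A (MAX): max(-45, -40) = -40
G (MIN): min(-2, -29, -11) = -29
H (MIN): min(-30, -49, 15) = -49
B (MAX): max(-29, -49) = -29
J (MIN): min(-38, 2, 28, -11) = -38
K (MIN): min(18, -5) = -5
C (MAX): max(-38, -5) = -5
L (MIN): min(-44, 31, -12) = -44
M (MIN): min(-20, -38) = -38
D (MAX): max(-44, -38) = -38
Root (MIN): min(-40, -29, -5, -38) = -40
At Root, MIN picks A (lowest: -40).
At A, MAX picks F (highest: -40).
At F, MIN picks leaf6 (lowest: -40).
Terminal value -40.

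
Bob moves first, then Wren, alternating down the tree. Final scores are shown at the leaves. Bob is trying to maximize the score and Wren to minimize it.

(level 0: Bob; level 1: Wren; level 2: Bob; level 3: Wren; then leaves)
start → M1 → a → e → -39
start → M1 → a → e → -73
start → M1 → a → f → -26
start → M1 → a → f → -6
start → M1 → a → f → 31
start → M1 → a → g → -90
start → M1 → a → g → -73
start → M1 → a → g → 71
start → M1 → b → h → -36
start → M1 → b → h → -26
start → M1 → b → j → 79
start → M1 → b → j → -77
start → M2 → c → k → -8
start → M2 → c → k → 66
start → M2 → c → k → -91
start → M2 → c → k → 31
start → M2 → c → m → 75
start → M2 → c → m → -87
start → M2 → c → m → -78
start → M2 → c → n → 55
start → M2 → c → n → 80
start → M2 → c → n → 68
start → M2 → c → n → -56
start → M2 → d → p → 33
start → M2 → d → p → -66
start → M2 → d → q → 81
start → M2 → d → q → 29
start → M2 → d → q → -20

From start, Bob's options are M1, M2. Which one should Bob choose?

M1

e (Wren): min(-39, -73) = -73
f (Wren): min(-26, -6, 31) = -26
g (Wren): min(-90, -73, 71) = -90
a (Bob): max(-73, -26, -90) = -26
h (Wren): min(-36, -26) = -36
j (Wren): min(79, -77) = -77
b (Bob): max(-36, -77) = -36
M1 (Wren): min(-26, -36) = -36
k (Wren): min(-8, 66, -91, 31) = -91
m (Wren): min(75, -87, -78) = -87
n (Wren): min(55, 80, 68, -56) = -56
c (Bob): max(-91, -87, -56) = -56
p (Wren): min(33, -66) = -66
q (Wren): min(81, 29, -20) = -20
d (Bob): max(-66, -20) = -20
M2 (Wren): min(-56, -20) = -56
start (Bob): max(-36, -56) = -36
Bob at start wants the highest of {M1=-36, M2=-56}, so chooses M1.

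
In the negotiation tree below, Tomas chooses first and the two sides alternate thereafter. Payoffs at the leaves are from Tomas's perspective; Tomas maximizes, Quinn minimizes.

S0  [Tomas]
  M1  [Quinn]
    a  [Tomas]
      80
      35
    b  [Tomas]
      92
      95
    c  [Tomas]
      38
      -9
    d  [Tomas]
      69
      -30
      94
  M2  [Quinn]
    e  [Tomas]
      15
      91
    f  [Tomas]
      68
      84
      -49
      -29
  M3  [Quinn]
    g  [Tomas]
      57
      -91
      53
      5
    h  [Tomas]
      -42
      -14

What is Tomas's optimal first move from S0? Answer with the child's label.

a (Tomas): max(80, 35) = 80
b (Tomas): max(92, 95) = 95
c (Tomas): max(38, -9) = 38
d (Tomas): max(69, -30, 94) = 94
M1 (Quinn): min(80, 95, 38, 94) = 38
e (Tomas): max(15, 91) = 91
f (Tomas): max(68, 84, -49, -29) = 84
M2 (Quinn): min(91, 84) = 84
g (Tomas): max(57, -91, 53, 5) = 57
h (Tomas): max(-42, -14) = -14
M3 (Quinn): min(57, -14) = -14
S0 (Tomas): max(38, 84, -14) = 84
Tomas at S0 wants the highest of {M1=38, M2=84, M3=-14}, so chooses M2.

M2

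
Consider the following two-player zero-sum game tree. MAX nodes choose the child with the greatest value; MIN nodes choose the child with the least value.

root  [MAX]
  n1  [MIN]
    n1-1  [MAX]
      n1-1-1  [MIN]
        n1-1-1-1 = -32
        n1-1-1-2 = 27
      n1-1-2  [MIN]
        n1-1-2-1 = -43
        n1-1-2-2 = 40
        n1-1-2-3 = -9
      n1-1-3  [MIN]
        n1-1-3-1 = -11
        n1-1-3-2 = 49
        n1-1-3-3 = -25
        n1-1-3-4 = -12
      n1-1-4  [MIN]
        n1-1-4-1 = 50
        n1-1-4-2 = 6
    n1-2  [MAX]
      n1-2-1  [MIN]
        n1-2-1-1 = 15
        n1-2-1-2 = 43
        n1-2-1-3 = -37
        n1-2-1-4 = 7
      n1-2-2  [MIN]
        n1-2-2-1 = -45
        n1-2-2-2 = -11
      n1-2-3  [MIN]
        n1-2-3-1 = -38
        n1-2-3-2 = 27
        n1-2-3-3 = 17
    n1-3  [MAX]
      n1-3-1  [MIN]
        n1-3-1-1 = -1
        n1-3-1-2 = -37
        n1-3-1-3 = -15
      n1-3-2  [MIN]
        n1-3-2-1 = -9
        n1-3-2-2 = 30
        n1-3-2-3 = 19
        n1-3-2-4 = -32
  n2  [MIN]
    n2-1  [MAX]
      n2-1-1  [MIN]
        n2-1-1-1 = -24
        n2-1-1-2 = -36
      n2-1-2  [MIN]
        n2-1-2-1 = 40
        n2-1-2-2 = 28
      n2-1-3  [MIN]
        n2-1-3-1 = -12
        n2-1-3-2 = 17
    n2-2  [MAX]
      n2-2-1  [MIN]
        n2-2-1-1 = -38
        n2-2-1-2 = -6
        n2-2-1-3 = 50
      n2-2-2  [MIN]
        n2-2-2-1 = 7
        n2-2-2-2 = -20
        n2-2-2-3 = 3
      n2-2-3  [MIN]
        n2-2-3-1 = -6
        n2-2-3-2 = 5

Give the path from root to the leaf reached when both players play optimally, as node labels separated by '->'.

n1-1-1 (MIN): min(-32, 27) = -32
n1-1-2 (MIN): min(-43, 40, -9) = -43
n1-1-3 (MIN): min(-11, 49, -25, -12) = -25
n1-1-4 (MIN): min(50, 6) = 6
n1-1 (MAX): max(-32, -43, -25, 6) = 6
n1-2-1 (MIN): min(15, 43, -37, 7) = -37
n1-2-2 (MIN): min(-45, -11) = -45
n1-2-3 (MIN): min(-38, 27, 17) = -38
n1-2 (MAX): max(-37, -45, -38) = -37
n1-3-1 (MIN): min(-1, -37, -15) = -37
n1-3-2 (MIN): min(-9, 30, 19, -32) = -32
n1-3 (MAX): max(-37, -32) = -32
n1 (MIN): min(6, -37, -32) = -37
n2-1-1 (MIN): min(-24, -36) = -36
n2-1-2 (MIN): min(40, 28) = 28
n2-1-3 (MIN): min(-12, 17) = -12
n2-1 (MAX): max(-36, 28, -12) = 28
n2-2-1 (MIN): min(-38, -6, 50) = -38
n2-2-2 (MIN): min(7, -20, 3) = -20
n2-2-3 (MIN): min(-6, 5) = -6
n2-2 (MAX): max(-38, -20, -6) = -6
n2 (MIN): min(28, -6) = -6
root (MAX): max(-37, -6) = -6
At root, MAX picks n2 (highest: -6).
At n2, MIN picks n2-2 (lowest: -6).
At n2-2, MAX picks n2-2-3 (highest: -6).
At n2-2-3, MIN picks n2-2-3-1 (lowest: -6).
Terminal value -6.

root -> n2 -> n2-2 -> n2-2-3 -> n2-2-3-1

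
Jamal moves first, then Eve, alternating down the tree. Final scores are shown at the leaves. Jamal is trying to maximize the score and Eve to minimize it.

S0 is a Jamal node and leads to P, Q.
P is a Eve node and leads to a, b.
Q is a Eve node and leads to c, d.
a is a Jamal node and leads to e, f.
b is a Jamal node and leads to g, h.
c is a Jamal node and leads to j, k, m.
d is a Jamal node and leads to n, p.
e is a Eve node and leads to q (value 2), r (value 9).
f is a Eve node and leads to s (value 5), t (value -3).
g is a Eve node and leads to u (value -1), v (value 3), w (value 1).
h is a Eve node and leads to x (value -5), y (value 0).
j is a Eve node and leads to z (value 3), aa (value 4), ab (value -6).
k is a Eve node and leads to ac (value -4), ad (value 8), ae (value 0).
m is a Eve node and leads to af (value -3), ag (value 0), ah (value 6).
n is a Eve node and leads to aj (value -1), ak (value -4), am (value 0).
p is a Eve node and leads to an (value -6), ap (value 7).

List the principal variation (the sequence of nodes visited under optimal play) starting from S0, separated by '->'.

e (Eve): min(2, 9) = 2
f (Eve): min(5, -3) = -3
a (Jamal): max(2, -3) = 2
g (Eve): min(-1, 3, 1) = -1
h (Eve): min(-5, 0) = -5
b (Jamal): max(-1, -5) = -1
P (Eve): min(2, -1) = -1
j (Eve): min(3, 4, -6) = -6
k (Eve): min(-4, 8, 0) = -4
m (Eve): min(-3, 0, 6) = -3
c (Jamal): max(-6, -4, -3) = -3
n (Eve): min(-1, -4, 0) = -4
p (Eve): min(-6, 7) = -6
d (Jamal): max(-4, -6) = -4
Q (Eve): min(-3, -4) = -4
S0 (Jamal): max(-1, -4) = -1
At S0, Jamal picks P (highest: -1).
At P, Eve picks b (lowest: -1).
At b, Jamal picks g (highest: -1).
At g, Eve picks u (lowest: -1).
Terminal value -1.

S0 -> P -> b -> g -> u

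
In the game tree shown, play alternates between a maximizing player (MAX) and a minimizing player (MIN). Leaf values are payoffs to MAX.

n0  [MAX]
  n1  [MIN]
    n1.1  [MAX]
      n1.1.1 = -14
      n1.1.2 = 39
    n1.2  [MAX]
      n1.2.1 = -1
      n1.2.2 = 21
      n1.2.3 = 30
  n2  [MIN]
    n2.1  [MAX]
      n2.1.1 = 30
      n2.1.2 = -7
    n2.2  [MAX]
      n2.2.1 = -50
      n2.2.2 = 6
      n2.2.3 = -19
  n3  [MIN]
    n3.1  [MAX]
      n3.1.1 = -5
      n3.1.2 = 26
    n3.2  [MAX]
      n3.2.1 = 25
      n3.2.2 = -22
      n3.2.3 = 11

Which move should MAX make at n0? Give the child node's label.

n1.1 (MAX): max(-14, 39) = 39
n1.2 (MAX): max(-1, 21, 30) = 30
n1 (MIN): min(39, 30) = 30
n2.1 (MAX): max(30, -7) = 30
n2.2 (MAX): max(-50, 6, -19) = 6
n2 (MIN): min(30, 6) = 6
n3.1 (MAX): max(-5, 26) = 26
n3.2 (MAX): max(25, -22, 11) = 25
n3 (MIN): min(26, 25) = 25
n0 (MAX): max(30, 6, 25) = 30
MAX at n0 wants the highest of {n1=30, n2=6, n3=25}, so chooses n1.

n1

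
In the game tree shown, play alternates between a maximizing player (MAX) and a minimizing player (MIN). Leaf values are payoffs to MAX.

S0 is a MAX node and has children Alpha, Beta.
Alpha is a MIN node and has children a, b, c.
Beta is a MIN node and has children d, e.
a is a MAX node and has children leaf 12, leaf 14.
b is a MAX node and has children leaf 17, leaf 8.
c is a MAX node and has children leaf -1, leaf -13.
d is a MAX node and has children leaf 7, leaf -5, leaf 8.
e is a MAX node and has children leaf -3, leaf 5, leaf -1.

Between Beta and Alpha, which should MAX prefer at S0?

Beta

d (MAX): max(7, -5, 8) = 8
e (MAX): max(-3, 5, -1) = 5
Beta (MIN): min(8, 5) = 5
a (MAX): max(12, 14) = 14
b (MAX): max(17, 8) = 17
c (MAX): max(-1, -13) = -1
Alpha (MIN): min(14, 17, -1) = -1
MAX prefers the higher value; Beta=5, Alpha=-1. Beta is better since 5 > -1.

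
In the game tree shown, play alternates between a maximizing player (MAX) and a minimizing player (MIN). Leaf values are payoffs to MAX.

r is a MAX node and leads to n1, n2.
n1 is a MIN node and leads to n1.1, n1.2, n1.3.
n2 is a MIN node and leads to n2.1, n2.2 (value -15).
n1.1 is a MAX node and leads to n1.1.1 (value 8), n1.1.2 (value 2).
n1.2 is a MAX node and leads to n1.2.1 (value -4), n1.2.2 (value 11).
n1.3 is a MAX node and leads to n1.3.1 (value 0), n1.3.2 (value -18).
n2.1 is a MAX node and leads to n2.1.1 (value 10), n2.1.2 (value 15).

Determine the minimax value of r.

n1.1 (MAX): max(8, 2) = 8
n1.2 (MAX): max(-4, 11) = 11
n1.3 (MAX): max(0, -18) = 0
n1 (MIN): min(8, 11, 0) = 0
n2.1 (MAX): max(10, 15) = 15
n2 (MIN): min(15, -15) = -15
r (MAX): max(0, -15) = 0

0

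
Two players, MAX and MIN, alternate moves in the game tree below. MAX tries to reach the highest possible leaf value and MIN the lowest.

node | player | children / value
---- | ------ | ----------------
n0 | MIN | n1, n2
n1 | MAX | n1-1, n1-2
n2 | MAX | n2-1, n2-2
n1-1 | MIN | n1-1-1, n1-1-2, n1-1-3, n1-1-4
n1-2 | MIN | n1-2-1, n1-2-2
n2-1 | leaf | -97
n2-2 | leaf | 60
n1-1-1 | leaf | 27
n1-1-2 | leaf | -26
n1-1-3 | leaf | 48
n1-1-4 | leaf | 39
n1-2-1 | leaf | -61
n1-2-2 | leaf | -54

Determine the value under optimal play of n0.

n1-1 (MIN): min(27, -26, 48, 39) = -26
n1-2 (MIN): min(-61, -54) = -61
n1 (MAX): max(-26, -61) = -26
n2 (MAX): max(-97, 60) = 60
n0 (MIN): min(-26, 60) = -26

-26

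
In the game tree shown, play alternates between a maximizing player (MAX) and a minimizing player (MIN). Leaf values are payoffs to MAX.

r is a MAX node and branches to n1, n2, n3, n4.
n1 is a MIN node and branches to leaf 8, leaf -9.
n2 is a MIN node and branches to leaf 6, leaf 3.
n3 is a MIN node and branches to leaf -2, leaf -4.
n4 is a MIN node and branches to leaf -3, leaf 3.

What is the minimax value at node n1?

-9

n1 (MIN): min(8, -9) = -9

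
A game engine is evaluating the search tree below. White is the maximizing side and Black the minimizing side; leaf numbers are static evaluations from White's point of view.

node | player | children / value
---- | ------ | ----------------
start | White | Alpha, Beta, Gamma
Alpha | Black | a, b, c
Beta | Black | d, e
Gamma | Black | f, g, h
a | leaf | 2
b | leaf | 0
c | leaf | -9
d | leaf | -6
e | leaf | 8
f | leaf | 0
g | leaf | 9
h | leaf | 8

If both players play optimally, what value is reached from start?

0

Alpha (Black): min(2, 0, -9) = -9
Beta (Black): min(-6, 8) = -6
Gamma (Black): min(0, 9, 8) = 0
start (White): max(-9, -6, 0) = 0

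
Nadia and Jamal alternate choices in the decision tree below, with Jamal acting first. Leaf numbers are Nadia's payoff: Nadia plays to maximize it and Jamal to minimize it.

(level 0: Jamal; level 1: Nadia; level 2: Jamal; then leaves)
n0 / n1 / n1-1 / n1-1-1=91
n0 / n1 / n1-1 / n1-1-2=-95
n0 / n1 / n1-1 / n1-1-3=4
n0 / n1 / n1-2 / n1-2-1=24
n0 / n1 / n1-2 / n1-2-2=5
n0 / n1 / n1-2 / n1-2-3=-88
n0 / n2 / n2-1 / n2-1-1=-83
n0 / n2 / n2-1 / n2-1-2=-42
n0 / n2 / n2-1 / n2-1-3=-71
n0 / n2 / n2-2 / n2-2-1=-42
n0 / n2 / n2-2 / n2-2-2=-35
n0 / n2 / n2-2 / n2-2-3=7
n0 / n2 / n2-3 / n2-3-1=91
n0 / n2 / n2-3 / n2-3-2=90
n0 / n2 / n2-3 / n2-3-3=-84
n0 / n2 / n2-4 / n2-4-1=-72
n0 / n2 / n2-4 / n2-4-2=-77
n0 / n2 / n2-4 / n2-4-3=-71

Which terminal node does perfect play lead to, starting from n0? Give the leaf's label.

n1-2-3

n1-1 (Jamal): min(91, -95, 4) = -95
n1-2 (Jamal): min(24, 5, -88) = -88
n1 (Nadia): max(-95, -88) = -88
n2-1 (Jamal): min(-83, -42, -71) = -83
n2-2 (Jamal): min(-42, -35, 7) = -42
n2-3 (Jamal): min(91, 90, -84) = -84
n2-4 (Jamal): min(-72, -77, -71) = -77
n2 (Nadia): max(-83, -42, -84, -77) = -42
n0 (Jamal): min(-88, -42) = -88
At n0, Jamal picks n1 (lowest: -88).
At n1, Nadia picks n1-2 (highest: -88).
At n1-2, Jamal picks n1-2-3 (lowest: -88).
Terminal value -88.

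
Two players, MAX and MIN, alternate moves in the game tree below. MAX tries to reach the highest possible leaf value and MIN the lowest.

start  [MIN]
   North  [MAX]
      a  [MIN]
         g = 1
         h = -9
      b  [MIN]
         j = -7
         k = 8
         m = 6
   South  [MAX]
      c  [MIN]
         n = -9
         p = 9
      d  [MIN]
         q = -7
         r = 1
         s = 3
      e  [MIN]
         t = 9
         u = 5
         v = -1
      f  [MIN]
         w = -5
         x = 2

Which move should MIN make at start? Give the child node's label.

North

a (MIN): min(1, -9) = -9
b (MIN): min(-7, 8, 6) = -7
North (MAX): max(-9, -7) = -7
c (MIN): min(-9, 9) = -9
d (MIN): min(-7, 1, 3) = -7
e (MIN): min(9, 5, -1) = -1
f (MIN): min(-5, 2) = -5
South (MAX): max(-9, -7, -1, -5) = -1
start (MIN): min(-7, -1) = -7
MIN at start wants the lowest of {North=-7, South=-1}, so chooses North.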